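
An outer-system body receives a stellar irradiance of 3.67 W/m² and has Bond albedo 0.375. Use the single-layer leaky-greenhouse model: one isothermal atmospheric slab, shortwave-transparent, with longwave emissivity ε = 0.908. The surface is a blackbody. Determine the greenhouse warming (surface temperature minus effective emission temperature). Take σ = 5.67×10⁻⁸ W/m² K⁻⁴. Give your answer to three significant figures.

At the top of the atmosphere, σT_e⁴ = S(1−α)/4 = 0.5734 W/m², giving T_e = 56.39 K.
The surface balance (absorbed SW + ε·downward IR = σT_s⁴) with T_a⁴ = T_s⁴/2 reduces to T_s = T_e·[2/(2−ε)]^¼ = 65.60 K.
T_s − T_e = 65.60 − 56.39 = 9.211 K.

9.21 K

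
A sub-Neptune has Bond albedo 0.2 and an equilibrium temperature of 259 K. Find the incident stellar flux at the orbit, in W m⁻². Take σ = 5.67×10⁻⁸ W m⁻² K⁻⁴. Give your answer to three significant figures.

Invert the energy balance for S: S = 4σT⁴/(1−α).
σT⁴ = 5.67×10⁻⁸·(259)⁴ = 255.1 W m⁻².
S = 4·255.1/0.8 = 1276 W m⁻².

1280 W m⁻²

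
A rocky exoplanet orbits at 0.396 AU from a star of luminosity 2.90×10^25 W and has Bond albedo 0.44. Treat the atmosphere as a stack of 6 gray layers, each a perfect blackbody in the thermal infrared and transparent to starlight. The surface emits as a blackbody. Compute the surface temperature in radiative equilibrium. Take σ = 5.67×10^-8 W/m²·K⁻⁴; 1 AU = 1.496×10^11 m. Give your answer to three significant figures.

327 K

d = 0.396 × 1.496×10^11 m = 5.924×10^10 m.
S = L/(4πd²) = 657.6 W/m².
The effective emission temperature is T_e = [S(1−α)/(4σ)]^¼ = 200.7 K.
With N = 6 opaque layers, T_s = (N+1)^(1/4)·T_e = 7^(1/4)·200.7 = 326.5 K.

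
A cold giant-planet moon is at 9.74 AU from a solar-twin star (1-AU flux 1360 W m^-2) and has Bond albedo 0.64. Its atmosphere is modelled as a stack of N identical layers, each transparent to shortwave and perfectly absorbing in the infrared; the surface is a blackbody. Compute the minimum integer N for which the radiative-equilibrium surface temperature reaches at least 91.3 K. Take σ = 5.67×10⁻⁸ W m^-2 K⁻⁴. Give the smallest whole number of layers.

3

Irradiance scales as 1/d², so S = 1360 W m^-2 × (1/9.74)² = 14.34 W m^-2.
The effective emission temperature is T_e = [S(1−α)/(4σ)]^¼ = 69.07 K.
Since T_s⁴ = (N+1)T_e⁴, we need N ≥ (T_s/T_e)⁴ − 1 = 2.054.
The minimum whole number is N = 3.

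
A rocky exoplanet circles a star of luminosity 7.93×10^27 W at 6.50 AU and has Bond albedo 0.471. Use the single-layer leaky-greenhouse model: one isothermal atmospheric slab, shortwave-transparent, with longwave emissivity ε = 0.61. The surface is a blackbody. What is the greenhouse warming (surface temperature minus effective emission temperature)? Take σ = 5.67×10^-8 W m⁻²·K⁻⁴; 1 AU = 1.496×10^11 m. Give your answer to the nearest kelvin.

Orbital distance: d = 6.50 AU = 9.724×10^11 m.
Flux at the orbit: S = L/(4πd²) = 7.93×10^27/(4π·(9.72×10^11)²) = 667.4 W m⁻².
The planet radiates to space at T_e = [S(1−α)/(4σ)]^(1/4) = 198.6 K.
For a single slab of emissivity ε, T_s⁴ = 2T_e⁴/(2−ε); thus T_s = 198.6·(1.439)^(1/4) = 217.5 K.
Greenhouse warming: T_s − T_e = 18.91 K.

19 K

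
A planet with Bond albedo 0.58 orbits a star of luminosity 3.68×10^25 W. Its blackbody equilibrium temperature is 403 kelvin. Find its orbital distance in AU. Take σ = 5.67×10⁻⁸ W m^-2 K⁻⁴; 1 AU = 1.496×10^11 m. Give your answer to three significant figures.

The flux needed for this T is 4σT⁴/(1−0.58) = 14240 W m^-2.
S = L/(4πd²) → d = √(L/4πS) = √(3.68×10^25/(4π·14240)) = 1.434×10^10 m = 0.09585 AU.

0.0958 AU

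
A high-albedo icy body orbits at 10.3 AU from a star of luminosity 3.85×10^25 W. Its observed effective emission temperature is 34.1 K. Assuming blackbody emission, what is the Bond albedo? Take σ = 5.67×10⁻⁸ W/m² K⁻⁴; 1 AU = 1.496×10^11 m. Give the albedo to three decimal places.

0.762

d = 10.3 × 1.496×10^11 m = 1.541×10^12 m.
Spreading L over a sphere of radius d: S = 3.85×10^25/(4π·1.54×10^12²) = 1.290 W/m².
Energy balance: S(1−α)/4 = σT⁴, so 1−α = 4σT⁴/S.
4σT⁴ = 4·5.67×10⁻⁸·(34.1)⁴ = 0.3067 W/m².
1−α = 0.3067/1.290 = 0.2377, so α = 0.7623.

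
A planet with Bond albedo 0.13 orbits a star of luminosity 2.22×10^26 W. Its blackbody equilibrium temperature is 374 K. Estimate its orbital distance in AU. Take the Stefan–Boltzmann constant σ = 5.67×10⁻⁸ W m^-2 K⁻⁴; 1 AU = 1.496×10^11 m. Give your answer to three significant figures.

0.393 AU

The flux needed for this T is 4σT⁴/(1−0.13) = 5100 W m^-2.
S = L/(4πd²) → d = √(L/4πS) = √(2.22×10^26/(4π·5100)) = 5.885×10^10 m = 0.3934 AU.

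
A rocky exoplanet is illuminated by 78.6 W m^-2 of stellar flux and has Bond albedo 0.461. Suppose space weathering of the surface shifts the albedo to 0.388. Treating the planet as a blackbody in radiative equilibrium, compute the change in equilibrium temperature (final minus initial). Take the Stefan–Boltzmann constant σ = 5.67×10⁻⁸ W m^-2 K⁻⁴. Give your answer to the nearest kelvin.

Initial: T₁ = [S(1−0.461)/(4σ)]^(1/4) = 116.9 K.
With α = 0.388, T₂ = 120.7 K.
Change: 120.7 − 116.9 = 3.772 K.

4 K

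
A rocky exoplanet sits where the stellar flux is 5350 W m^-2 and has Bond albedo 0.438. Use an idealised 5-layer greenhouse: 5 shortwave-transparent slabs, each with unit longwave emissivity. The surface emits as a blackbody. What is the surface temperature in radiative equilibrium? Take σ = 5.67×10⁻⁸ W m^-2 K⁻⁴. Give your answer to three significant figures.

531 K

Top-of-atmosphere balance: σT_e⁴ = S(1−α)/4 = 751.7 W m^-2 → T_e = 339.3 K.
For an N-layer opaque stack, T_s⁴ = (N+1)T_e⁴, hence T_s = (6)^(1/4)×339.3 K = 531.1 K.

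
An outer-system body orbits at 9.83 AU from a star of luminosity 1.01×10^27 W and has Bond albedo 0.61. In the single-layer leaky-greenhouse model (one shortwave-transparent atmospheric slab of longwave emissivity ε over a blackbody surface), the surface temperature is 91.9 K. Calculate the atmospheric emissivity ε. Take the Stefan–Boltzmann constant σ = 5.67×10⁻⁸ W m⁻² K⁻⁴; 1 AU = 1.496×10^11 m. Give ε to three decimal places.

Orbital distance: d = 9.83 AU = 1.471×10^12 m.
Spreading L over a sphere of radius d: S = 1.01×10^27/(4π·1.47×10^12²) = 37.17 W m⁻².
TOA balance gives T_e = 89.41 K.
Inverting T_s⁴ = 2T_e⁴/(2−ε): (T_e/T_s)⁴ = 0.8960, so ε = 2(1 − 0.8960) = 0.2080.

0.208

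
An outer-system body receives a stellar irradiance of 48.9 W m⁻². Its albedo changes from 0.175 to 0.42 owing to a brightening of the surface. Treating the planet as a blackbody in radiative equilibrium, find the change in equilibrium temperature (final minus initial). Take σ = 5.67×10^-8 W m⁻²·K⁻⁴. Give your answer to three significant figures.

-9.74 K

Initial: T₁ = [S(1−0.175)/(4σ)]^(1/4) = 115.5 K.
With α = 0.42, T₂ = 105.7 K.
ΔT = T₂ − T₁ = -9.738 K.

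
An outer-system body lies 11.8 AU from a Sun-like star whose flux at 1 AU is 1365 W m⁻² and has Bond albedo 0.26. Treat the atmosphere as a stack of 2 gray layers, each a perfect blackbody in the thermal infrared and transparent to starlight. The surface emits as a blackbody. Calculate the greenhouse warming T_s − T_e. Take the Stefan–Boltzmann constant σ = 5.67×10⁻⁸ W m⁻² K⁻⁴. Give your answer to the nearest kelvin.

Irradiance scales as 1/d², so S = 1365 W m⁻² × (1/11.8)² = 9.803 W m⁻².
OLR = S(1−α)/4 = 1.814 W m⁻²; the top layer radiates at T_e = 75.20 K.
T_s = (N+1)^(1/4)·T_e = 98.97 K.
Warming: T_s − T_e = 23.77 K.

24 kelvin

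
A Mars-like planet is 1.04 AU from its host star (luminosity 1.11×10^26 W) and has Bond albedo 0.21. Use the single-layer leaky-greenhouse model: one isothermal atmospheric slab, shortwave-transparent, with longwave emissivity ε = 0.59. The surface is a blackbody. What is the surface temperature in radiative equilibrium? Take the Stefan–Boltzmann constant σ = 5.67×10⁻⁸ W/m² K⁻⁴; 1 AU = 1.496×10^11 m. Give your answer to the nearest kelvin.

d = 1.04 × 1.496×10^11 m = 1.556×10^11 m.
Flux at the orbit: S = L/(4πd²) = 1.11×10^26/(4π·(1.56×10^11)²) = 364.9 W/m².
Effective emission temperature (TOA balance): σT_e⁴ = S(1−α)/4 = 72.07 W/m² → T_e = 188.8 K.
Surface balance with a leaky layer gives σT_s⁴ = σT_e⁴·2/(2−ε), so T_s = T_e·[2/(2−0.59)]^(1/4) = 206.1 K.

206 K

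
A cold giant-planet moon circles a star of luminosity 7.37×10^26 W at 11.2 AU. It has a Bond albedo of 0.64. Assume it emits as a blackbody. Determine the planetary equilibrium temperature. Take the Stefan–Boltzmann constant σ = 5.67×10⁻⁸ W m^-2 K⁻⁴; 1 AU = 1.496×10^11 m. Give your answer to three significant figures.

75.9 K

Orbital distance: d = 11.2 AU = 1.676×10^12 m.
Flux at the orbit: S = L/(4πd²) = 7.37×10^26/(4π·(1.68×10^12)²) = 20.89 W m^-2.
Averaging over the sphere, the absorbed flux is S(1−α)/4 = 1.880 W m^-2.
Set σT⁴ = 1.880 → T = (1.880/σ)^(1/4) = 75.88 K.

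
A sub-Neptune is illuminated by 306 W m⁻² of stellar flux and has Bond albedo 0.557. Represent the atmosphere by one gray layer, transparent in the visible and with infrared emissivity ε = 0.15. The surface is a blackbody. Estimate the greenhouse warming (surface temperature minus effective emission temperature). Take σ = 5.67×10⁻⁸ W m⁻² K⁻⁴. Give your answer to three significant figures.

3.08 K

The planet radiates to space at T_e = [S(1−α)/(4σ)]^(1/4) = 156.4 K.
Surface balance with a leaky layer gives σT_s⁴ = σT_e⁴·2/(2−ε), so T_s = T_e·[2/(2−0.15)]^(1/4) = 159.4 K.
Greenhouse warming: T_s − T_e = 3.077 K.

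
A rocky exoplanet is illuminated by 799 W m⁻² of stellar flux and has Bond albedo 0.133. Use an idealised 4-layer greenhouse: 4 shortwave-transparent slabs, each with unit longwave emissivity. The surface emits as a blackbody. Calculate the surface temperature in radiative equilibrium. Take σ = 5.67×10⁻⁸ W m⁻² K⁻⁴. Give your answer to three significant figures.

352 kelvin

Top-of-atmosphere balance: σT_e⁴ = S(1−α)/4 = 173.2 W m⁻² → T_e = 235.1 K.
With N = 4 opaque layers, T_s = (N+1)^(1/4)·T_e = 5^(1/4)·235.1 = 351.5 K.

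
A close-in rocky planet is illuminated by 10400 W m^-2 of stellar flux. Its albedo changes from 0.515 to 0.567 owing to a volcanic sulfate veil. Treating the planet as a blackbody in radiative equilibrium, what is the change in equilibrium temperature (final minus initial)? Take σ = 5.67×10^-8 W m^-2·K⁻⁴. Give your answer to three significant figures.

Before: T₁ = [10400·0.485/(4σ)]^(1/4) = 386.2 K.
Final:   T₂ = [S(1−0.567)/(4σ)]^(1/4) = 375.4 K.
ΔT = T₂ − T₁ = -10.80 K.

-10.8 K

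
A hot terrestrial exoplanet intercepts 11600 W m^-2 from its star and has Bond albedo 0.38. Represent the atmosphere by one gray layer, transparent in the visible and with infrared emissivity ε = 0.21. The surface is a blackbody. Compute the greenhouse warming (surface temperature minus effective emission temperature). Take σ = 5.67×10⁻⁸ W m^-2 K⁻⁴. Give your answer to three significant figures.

11.9 kelvin

Effective emission temperature (TOA balance): σT_e⁴ = S(1−α)/4 = 1798 W m^-2 → T_e = 422.0 K.
Surface balance with a leaky layer gives σT_s⁴ = σT_e⁴·2/(2−ε), so T_s = T_e·[2/(2−0.21)]^(1/4) = 433.9 K.
The atmosphere warms the surface by 11.87 K.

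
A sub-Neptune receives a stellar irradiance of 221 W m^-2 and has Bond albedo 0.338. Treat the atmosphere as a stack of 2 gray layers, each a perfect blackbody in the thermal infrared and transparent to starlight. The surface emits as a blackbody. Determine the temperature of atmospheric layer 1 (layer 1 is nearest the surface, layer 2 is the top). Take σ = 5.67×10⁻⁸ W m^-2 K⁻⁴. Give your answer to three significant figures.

190 kelvin

The effective emission temperature is T_e = [S(1−α)/(4σ)]^¼ = 159.4 K.
Each opaque layer satisfies 2T_j⁴ = T_{j−1}⁴ + T_{j+1}⁴, giving T_k⁴ = (N+1−k)T_e⁴.
T_1 = (2)^(1/4)·159.4 = 189.5 K.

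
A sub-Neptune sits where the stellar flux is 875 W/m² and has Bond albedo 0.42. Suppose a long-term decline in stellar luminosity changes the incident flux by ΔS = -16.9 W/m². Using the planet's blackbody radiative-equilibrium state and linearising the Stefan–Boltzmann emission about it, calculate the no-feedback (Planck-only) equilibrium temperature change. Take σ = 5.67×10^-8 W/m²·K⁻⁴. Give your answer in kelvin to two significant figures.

Reference equilibrium: T_e = [S(1−α)/(4σ)]^(1/4) = 217.5 K.
Only a fraction (1−α) is absorbed and it's spread over 4πR², so ΔF = (1−α)ΔS/4 = -2.450 W/m².
Linearising σT⁴ gives d(σT⁴)/dT = 4σT_e³ = 2.333 W/m² per K.
Hence the no-feedback warming is ΔF/(4σT_e³) = -1.05 K.

-1.1 kelvin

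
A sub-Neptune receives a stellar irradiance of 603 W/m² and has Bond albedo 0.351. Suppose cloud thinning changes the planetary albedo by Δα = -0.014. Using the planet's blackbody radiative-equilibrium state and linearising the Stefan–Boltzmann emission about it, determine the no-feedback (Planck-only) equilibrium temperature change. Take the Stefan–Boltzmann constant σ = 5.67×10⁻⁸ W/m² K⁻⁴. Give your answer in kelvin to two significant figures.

Unperturbed T_e = [603.0·(1−0.351)/(4σ)]^¼ = 203.8 K.
The change in absorbed flux is Δ[S(1−α)/4] = −SΔα/4 = 2.111 W/m².
The Planck feedback parameter is 4σT_e³ = 1.920 W/m²/K.
ΔT₀ = ΔF/λ_P = 2.111/1.920 = 1.10 K.

1.1 K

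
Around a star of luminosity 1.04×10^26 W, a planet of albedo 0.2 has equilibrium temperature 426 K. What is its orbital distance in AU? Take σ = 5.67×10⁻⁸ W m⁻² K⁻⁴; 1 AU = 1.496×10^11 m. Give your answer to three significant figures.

0.199 AU

Required flux: S = 4σT⁴/(1−α) = 9337 W m⁻².
S = L/(4πd²) → d = √(L/4πS) = √(1.04×10^26/(4π·9337)) = 2.977×10^10 m = 0.1990 AU.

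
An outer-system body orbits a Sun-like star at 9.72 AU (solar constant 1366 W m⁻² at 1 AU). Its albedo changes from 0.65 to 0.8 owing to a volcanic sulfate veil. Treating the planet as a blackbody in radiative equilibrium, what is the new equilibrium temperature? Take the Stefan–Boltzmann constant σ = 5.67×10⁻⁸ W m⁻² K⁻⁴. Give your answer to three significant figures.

Irradiance scales as 1/d², so S = 1366 W m⁻² × (1/9.72)² = 14.46 W m⁻².
With the new albedo, S(1−α₂)/4 = 0.7229 W m⁻², so T₂ = 59.76 K.

59.8 K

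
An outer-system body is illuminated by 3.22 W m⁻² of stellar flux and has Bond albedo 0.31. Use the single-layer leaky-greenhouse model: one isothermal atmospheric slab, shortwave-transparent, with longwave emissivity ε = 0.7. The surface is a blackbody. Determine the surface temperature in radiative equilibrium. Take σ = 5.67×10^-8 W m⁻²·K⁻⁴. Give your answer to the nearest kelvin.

62 K

The planet radiates to space at T_e = [S(1−α)/(4σ)]^(1/4) = 55.95 K.
Surface balance with a leaky layer gives σT_s⁴ = σT_e⁴·2/(2−ε), so T_s = T_e·[2/(2−0.7)]^(1/4) = 62.31 K.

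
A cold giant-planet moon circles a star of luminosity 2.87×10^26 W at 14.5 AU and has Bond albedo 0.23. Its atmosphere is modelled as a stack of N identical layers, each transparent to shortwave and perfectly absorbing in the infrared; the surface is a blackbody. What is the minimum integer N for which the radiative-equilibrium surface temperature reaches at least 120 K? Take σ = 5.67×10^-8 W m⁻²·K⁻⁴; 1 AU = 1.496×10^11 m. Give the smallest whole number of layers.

12

Orbital distance: d = 14.5 AU = 2.169×10^12 m.
S = L/(4πd²) = 4.854 W m⁻².
Top-of-atmosphere balance: σT_e⁴ = S(1−α)/4 = 0.9343 W m⁻² → T_e = 63.71 K.
Since T_s⁴ = (N+1)T_e⁴, we need N ≥ (T_s/T_e)⁴ − 1 = 11.584.
The minimum whole number is N = 12.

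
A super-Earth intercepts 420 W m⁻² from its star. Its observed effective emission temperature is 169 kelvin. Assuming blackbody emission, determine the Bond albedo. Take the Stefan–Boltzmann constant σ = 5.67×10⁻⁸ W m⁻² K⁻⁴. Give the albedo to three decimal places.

From σT⁴ = S(1−α)/4 we invert for α: 1−α = 4σT⁴/S.
σT⁴ = 46.25 W m⁻², so 4σT⁴ = 185.0 W m⁻².
Hence α = 1 − 185.0/420.0 = 0.5595.

0.560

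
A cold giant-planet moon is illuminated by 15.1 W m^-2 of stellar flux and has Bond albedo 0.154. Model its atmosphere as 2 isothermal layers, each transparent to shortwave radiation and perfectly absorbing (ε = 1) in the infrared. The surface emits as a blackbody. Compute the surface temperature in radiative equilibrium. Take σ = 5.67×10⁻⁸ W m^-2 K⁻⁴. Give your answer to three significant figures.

Top-of-atmosphere balance: σT_e⁴ = S(1−α)/4 = 3.194 W m^-2 → T_e = 86.63 K.
For an N-layer opaque stack, T_s⁴ = (N+1)T_e⁴, hence T_s = (3)^(1/4)×86.63 K = 114.0 K.

114 K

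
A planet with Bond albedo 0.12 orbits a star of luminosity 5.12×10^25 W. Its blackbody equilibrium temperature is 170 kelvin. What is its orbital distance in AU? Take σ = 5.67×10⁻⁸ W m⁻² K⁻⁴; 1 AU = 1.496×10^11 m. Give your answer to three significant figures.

Required flux: S = 4σT⁴/(1−α) = 215.3 W m⁻².
Then d = [L/(4πS)]^(1/2) = 1.376×10^11 m, i.e. 0.9196 AU.

0.920 AU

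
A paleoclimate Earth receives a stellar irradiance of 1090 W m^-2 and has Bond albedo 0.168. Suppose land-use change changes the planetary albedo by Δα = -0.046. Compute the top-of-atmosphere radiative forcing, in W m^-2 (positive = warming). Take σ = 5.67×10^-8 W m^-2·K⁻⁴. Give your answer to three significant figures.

The change in absorbed flux is Δ[S(1−α)/4] = −SΔα/4 = 12.54 W m^-2.

12.5 W m^-2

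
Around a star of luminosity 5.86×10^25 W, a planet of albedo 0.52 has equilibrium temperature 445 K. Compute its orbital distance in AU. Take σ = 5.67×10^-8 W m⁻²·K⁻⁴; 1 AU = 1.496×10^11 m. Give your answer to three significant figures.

0.106 AU

Energy balance gives S = 4σT⁴/(1−α) = 18530 W m⁻².
S = L/(4πd²) → d = √(L/4πS) = √(5.86×10^25/(4π·18530)) = 1.586×10^10 m = 0.1060 AU.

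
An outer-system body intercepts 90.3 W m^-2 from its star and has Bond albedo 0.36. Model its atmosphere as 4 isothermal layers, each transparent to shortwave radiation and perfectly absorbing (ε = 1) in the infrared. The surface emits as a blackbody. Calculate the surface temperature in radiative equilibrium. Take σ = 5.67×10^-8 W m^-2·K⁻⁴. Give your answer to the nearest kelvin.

189 K

The effective emission temperature is T_e = [S(1−α)/(4σ)]^¼ = 126.3 K.
Layer-by-layer balance gives σT_s⁴ = (N+1)σT_e⁴, so T_s = 5^¼·126.3 = 188.9 K.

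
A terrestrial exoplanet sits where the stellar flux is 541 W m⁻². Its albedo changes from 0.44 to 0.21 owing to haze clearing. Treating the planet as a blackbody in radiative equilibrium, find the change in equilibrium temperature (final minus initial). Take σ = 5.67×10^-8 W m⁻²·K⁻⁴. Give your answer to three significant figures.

Initial: T₁ = [S(1−0.44)/(4σ)]^(1/4) = 191.2 K.
After:  T₂ = [541.0·0.79/(4σ)]^(1/4) = 208.4 K.
ΔT = T₂ − T₁ = 17.17 K.

17.2 K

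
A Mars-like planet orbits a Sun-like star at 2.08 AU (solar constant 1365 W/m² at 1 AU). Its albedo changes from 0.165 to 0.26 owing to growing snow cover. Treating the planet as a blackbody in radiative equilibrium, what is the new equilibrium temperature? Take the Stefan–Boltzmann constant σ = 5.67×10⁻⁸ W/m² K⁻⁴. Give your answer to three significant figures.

Flux at the orbit: S = 1365/(2.08)² = 315.5 W/m².
With the new albedo, S(1−α₂)/4 = 58.37 W/m², so T₂ = 179.1 K.

179 K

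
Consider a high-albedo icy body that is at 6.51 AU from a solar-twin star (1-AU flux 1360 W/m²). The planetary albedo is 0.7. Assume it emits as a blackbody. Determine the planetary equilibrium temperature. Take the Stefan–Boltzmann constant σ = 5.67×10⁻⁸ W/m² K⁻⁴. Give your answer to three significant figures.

80.7 K

By the inverse-square law, S = 1360/6.51² = 32.09 W/m².
The planet absorbs (1−α)S over its disc πR² and re-emits over 4πR², so the mean absorbed flux is (1−0.7)·32.09/4 = 2.407 W/m².
In equilibrium σT⁴ equals this, so T = 80.72 K.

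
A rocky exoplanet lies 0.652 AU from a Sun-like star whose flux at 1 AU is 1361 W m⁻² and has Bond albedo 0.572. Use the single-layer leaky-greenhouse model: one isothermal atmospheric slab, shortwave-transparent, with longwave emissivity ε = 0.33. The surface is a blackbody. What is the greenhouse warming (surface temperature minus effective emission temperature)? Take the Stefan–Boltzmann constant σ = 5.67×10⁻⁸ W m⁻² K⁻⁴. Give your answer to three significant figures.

By the inverse-square law, S = 1361/0.652² = 3202 W m⁻².
Effective emission temperature (TOA balance): σT_e⁴ = S(1−α)/4 = 342.6 W m⁻² → T_e = 278.8 K.
Surface balance with a leaky layer gives σT_s⁴ = σT_e⁴·2/(2−ε), so T_s = T_e·[2/(2−0.33)]^(1/4) = 291.7 K.
The atmosphere warms the surface by 12.86 K.

12.9 kelvin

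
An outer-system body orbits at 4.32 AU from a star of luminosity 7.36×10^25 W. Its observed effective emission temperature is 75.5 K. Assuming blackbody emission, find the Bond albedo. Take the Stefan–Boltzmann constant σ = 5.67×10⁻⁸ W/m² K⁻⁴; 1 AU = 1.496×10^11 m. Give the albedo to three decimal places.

0.474

d = 4.32 × 1.496×10^11 m = 6.463×10^11 m.
Spreading L over a sphere of radius d: S = 7.36×10^25/(4π·6.46×10^11²) = 14.02 W/m².
Energy balance: S(1−α)/4 = σT⁴, so 1−α = 4σT⁴/S.
σT⁴ = 1.842 W/m², so 4σT⁴ = 7.369 W/m².
Hence α = 1 − 7.369/14.02 = 0.4745.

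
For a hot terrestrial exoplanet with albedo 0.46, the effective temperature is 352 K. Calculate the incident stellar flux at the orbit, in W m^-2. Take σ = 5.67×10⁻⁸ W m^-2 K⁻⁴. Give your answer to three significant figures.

6450 W m^-2

From S(1−α)/4 = σT⁴: S = 4σT⁴/(1−α).
The emitted flux is σT⁴ = 870.5 W m^-2.
S = 4·870.5/0.54 = 6448 W m^-2.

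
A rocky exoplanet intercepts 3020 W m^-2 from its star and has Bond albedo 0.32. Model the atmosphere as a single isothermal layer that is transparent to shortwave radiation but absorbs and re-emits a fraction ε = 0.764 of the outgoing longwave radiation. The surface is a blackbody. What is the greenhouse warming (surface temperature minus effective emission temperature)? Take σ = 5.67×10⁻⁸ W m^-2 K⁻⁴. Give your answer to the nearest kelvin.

The planet radiates to space at T_e = [S(1−α)/(4σ)]^(1/4) = 308.5 K.
The surface balance (absorbed SW + ε·downward IR = σT_s⁴) with T_a⁴ = T_s⁴/2 reduces to T_s = T_e·[2/(2−ε)]^¼ = 347.9 K.
The atmosphere warms the surface by 39.44 K.

39 K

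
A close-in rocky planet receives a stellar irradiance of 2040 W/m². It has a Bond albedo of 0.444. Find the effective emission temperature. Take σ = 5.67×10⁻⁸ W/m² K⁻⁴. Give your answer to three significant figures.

266 K

Absorbed flux (global mean): S(1−α)/4 = 2040·0.556/4 = 283.6 W/m².
In equilibrium σT⁴ equals this, so T = 265.9 K.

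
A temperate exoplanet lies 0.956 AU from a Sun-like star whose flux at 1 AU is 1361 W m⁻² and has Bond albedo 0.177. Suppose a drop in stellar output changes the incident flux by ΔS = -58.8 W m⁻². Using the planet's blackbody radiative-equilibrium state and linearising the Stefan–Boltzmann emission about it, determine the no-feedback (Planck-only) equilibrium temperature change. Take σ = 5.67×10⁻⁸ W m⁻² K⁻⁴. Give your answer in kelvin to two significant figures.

Flux at the orbit: S = 1361/(0.956)² = 1489 W m⁻².
Unperturbed T_e = [1489·(1−0.177)/(4σ)]^¼ = 271.1 K.
Only a fraction (1−α) is absorbed and it's spread over 4πR², so ΔF = (1−α)ΔS/4 = -12.10 W m⁻².
The Planck feedback parameter is 4σT_e³ = 4.520 W m⁻²/K.
So ΔT₀ = -12.10/4.520 = -2.68 K.

-2.7 K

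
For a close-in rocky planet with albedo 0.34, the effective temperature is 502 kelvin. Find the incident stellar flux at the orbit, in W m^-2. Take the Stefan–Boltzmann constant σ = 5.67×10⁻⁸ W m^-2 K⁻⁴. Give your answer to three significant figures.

21800 W m^-2

From S(1−α)/4 = σT⁴: S = 4σT⁴/(1−α).
The emitted flux is σT⁴ = 3601 W m^-2.
S = 4·3601/0.66 = 21820 W m^-2.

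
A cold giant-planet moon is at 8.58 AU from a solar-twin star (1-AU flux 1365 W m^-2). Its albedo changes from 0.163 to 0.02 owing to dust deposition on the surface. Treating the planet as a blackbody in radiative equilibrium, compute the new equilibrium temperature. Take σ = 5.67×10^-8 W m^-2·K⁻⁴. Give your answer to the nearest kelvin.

Flux at the orbit: S = 1365/(8.58)² = 18.54 W m^-2.
With the new albedo, S(1−α₂)/4 = 4.543 W m^-2, so T₂ = 94.61 K.

95 K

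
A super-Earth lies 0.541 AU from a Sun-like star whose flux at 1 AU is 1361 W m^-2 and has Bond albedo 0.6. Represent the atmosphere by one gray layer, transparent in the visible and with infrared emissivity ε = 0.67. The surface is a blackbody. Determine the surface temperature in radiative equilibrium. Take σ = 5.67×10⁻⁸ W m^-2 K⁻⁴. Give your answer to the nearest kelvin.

333 K

By the inverse-square law, S = 1361/0.541² = 4650 W m^-2.
Effective emission temperature (TOA balance): σT_e⁴ = S(1−α)/4 = 465.0 W m^-2 → T_e = 300.9 K.
For a single slab of emissivity ε, T_s⁴ = 2T_e⁴/(2−ε); thus T_s = 300.9·(1.504)^(1/4) = 333.2 K.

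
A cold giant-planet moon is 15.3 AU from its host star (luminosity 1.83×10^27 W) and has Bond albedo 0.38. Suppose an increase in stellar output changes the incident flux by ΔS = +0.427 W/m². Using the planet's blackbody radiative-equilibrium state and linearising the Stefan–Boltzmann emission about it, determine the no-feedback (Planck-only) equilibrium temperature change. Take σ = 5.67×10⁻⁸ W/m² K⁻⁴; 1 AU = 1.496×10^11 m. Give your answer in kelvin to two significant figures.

Orbital distance: d = 15.3 AU = 2.289×10^12 m.
Spreading L over a sphere of radius d: S = 1.83×10^27/(4π·2.29×10^12²) = 27.80 W/m².
Unperturbed T_e = [27.80·(1−0.38)/(4σ)]^¼ = 93.37 K.
TOA radiative forcing: ΔF = (1−α)ΔS/4 = 0.62·(+0.427)/4 = 0.06618 W/m².
Linearising σT⁴ gives d(σT⁴)/dT = 4σT_e³ = 0.1846 W/m² per K.
Hence the no-feedback warming is ΔF/(4σT_e³) = 0.359 K.

0.36 kelvin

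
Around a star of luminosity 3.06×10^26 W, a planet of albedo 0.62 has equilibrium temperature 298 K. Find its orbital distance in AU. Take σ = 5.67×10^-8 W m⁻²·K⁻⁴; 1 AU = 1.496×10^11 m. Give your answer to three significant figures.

Required flux: S = 4σT⁴/(1−α) = 4707 W m⁻².
S = L/(4πd²) → d = √(L/4πS) = √(3.06×10^26/(4π·4707)) = 7.193×10^10 m = 0.4808 AU.

0.481 AU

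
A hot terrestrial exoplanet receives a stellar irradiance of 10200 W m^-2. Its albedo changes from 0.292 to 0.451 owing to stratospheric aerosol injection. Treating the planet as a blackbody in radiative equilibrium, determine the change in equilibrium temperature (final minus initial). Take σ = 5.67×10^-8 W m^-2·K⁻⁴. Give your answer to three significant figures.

Before: T₁ = [10200·0.708/(4σ)]^(1/4) = 422.4 K.
With α = 0.451, T₂ = 396.4 K.
ΔT = T₂ − T₁ = -26.02 K.

-26.0 K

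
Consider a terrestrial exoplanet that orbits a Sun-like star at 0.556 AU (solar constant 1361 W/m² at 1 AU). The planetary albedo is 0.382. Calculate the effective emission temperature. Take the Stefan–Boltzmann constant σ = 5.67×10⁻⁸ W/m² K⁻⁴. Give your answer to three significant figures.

Flux at the orbit: S = 1361/(0.556)² = 4403 W/m².
The planet absorbs (1−α)S over its disc πR² and re-emits over 4πR², so the mean absorbed flux is (1−0.382)·4403/4 = 680.2 W/m².
Balancing against σT⁴: T = (680.2/5.67×10⁻⁸)^(1/4) = 331.0 K.

331 K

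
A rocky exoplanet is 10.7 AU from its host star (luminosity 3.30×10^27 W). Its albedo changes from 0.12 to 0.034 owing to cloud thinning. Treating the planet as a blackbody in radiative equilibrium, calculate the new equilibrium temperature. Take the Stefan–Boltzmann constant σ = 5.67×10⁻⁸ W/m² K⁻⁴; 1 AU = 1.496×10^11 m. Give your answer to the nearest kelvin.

d = 10.7 × 1.496×10^11 m = 1.601×10^12 m.
S = L/(4πd²) = 102.5 W/m².
T₂ = [S(1−α₂)/(4σ)]^(1/4) = [102.5·0.966/(4σ)]^(1/4) = 144.5 K.

145 kelvin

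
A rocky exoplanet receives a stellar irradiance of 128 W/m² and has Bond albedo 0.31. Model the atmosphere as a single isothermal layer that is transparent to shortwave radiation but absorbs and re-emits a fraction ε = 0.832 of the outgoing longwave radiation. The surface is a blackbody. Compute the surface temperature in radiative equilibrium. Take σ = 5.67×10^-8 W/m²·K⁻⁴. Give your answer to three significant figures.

161 kelvin

Effective emission temperature (TOA balance): σT_e⁴ = S(1−α)/4 = 22.08 W/m² → T_e = 140.5 K.
Surface balance with a leaky layer gives σT_s⁴ = σT_e⁴·2/(2−ε), so T_s = T_e·[2/(2−0.832)]^(1/4) = 160.7 K.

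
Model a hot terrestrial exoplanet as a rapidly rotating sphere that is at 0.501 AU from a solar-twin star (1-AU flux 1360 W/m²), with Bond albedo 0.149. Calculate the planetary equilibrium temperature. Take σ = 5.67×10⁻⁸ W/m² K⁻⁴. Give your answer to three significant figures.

Irradiance scales as 1/d², so S = 1360 W/m² × (1/0.501)² = 5418 W/m².
The planet absorbs (1−α)S over its disc πR² and re-emits over 4πR², so the mean absorbed flux is (1−0.149)·5418/4 = 1153 W/m².
In equilibrium σT⁴ equals this, so T = 377.6 K.

378 K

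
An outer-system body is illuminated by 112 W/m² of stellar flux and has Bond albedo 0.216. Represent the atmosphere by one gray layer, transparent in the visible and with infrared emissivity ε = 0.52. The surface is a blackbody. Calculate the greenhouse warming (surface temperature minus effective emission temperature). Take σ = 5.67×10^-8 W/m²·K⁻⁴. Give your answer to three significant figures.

11.0 kelvin

The planet radiates to space at T_e = [S(1−α)/(4σ)]^(1/4) = 140.3 K.
Surface balance with a leaky layer gives σT_s⁴ = σT_e⁴·2/(2−ε), so T_s = T_e·[2/(2−0.52)]^(1/4) = 151.2 K.
The atmosphere warms the surface by 10.97 K.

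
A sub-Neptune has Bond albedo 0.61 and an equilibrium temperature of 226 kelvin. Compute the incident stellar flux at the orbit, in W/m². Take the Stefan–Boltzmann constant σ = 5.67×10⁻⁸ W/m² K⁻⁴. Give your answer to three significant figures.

Invert the energy balance for S: S = 4σT⁴/(1−α).
The emitted flux is σT⁴ = 147.9 W/m².
S = 4·147.9/0.39 = 1517 W/m².

1520 W/m²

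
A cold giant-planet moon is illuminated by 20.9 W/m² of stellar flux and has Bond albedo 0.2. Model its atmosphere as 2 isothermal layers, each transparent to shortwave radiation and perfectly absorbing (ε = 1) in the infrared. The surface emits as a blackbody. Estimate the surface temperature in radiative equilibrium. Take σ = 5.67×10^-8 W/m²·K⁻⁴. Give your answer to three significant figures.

122 K

The effective emission temperature is T_e = [S(1−α)/(4σ)]^¼ = 92.66 K.
Layer-by-layer balance gives σT_s⁴ = (N+1)σT_e⁴, so T_s = 3^¼·92.66 = 121.9 K.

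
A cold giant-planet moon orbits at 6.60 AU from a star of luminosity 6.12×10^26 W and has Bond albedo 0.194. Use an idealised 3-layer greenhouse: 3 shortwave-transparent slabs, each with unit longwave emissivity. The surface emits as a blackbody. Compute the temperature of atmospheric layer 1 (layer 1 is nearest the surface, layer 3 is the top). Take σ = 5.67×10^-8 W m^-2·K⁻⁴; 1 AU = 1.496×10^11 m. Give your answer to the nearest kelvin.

152 K

d = 6.60 × 1.496×10^11 m = 9.874×10^11 m.
Flux at the orbit: S = L/(4πd²) = 6.12×10^26/(4π·(9.87×10^11)²) = 49.96 W m^-2.
The effective emission temperature is T_e = [S(1−α)/(4σ)]^¼ = 115.4 K.
The net upward flux σT_e⁴ is constant between every pair of levels, so T_k⁴ = (N+1−k)T_e⁴.
T_1 = (3)^(1/4)·115.4 = 151.9 K.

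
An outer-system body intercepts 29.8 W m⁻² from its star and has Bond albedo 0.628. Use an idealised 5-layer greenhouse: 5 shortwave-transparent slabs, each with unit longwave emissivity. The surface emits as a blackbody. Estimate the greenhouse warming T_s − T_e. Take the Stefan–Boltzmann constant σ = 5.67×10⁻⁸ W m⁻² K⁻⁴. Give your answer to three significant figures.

47.2 kelvin

The effective emission temperature is T_e = [S(1−α)/(4σ)]^¼ = 83.61 K.
T_s = (N+1)^(1/4)·T_e = 130.9 K.
So the greenhouse effect raises the surface by 130.9 − 83.61 = 47.25 K.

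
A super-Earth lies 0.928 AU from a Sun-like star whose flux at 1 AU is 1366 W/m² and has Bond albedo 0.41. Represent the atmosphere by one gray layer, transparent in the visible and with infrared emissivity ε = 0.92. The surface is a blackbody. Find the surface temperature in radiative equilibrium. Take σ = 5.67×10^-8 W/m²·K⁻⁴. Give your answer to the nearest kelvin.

296 kelvin

Flux at the orbit: S = 1366/(0.928)² = 1586 W/m².
The planet radiates to space at T_e = [S(1−α)/(4σ)]^(1/4) = 253.4 K.
For a single slab of emissivity ε, T_s⁴ = 2T_e⁴/(2−ε); thus T_s = 253.4·(1.852)^(1/4) = 295.7 K.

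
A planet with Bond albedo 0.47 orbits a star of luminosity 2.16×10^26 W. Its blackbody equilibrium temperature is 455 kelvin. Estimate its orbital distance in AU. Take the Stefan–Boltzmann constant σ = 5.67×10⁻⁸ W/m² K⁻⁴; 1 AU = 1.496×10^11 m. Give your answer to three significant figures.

0.205 AU

The flux needed for this T is 4σT⁴/(1−0.47) = 18340 W/m².
S = L/(4πd²) → d = √(L/4πS) = √(2.16×10^26/(4π·18340)) = 3.061×10^10 m = 0.2046 AU.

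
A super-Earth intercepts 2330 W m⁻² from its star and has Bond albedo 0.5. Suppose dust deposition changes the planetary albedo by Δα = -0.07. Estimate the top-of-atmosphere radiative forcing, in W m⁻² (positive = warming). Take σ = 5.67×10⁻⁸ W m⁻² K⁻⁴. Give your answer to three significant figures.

40.8 W m⁻²

TOA radiative forcing: ΔF = −S·Δα/4 = −2330·(-0.07)/4 = 40.78 W m⁻².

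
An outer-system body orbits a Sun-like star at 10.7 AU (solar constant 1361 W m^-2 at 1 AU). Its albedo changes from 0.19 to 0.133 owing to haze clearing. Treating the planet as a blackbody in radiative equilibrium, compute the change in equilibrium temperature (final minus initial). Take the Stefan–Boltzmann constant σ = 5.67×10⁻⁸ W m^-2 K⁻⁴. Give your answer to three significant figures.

1.38 K

Irradiance scales as 1/d², so S = 1361 W m^-2 × (1/10.7)² = 11.89 W m^-2.
Initial: T₁ = [S(1−0.19)/(4σ)]^(1/4) = 80.72 K.
With α = 0.133, T₂ = 82.10 K.
Change: 82.10 − 80.72 = 1.384 K.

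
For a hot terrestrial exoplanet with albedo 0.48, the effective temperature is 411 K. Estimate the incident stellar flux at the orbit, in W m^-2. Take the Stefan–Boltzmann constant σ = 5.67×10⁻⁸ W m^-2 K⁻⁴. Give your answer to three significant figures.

From S(1−α)/4 = σT⁴: S = 4σT⁴/(1−α).
σT⁴ = 5.67×10⁻⁸·(411)⁴ = 1618 W m^-2.
So S = 4×1618/(1−0.48) = 12450 W m^-2.

12400 W m^-2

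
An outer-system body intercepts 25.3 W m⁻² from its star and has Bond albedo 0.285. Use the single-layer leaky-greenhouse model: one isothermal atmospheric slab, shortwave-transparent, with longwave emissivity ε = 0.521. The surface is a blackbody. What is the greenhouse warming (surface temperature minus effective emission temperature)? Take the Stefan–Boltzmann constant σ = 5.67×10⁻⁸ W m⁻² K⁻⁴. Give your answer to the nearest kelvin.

Effective emission temperature (TOA balance): σT_e⁴ = S(1−α)/4 = 4.522 W m⁻² → T_e = 94.50 K.
Surface balance with a leaky layer gives σT_s⁴ = σT_e⁴·2/(2−ε), so T_s = T_e·[2/(2−0.521)]^(1/4) = 101.9 K.
T_s − T_e = 101.9 − 94.50 = 7.406 K.

7 kelvin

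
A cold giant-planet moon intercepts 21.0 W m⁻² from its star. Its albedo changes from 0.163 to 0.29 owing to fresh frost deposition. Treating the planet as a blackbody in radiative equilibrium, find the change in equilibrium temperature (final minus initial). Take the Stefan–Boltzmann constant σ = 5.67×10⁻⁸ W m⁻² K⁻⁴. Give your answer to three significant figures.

Initial: T₁ = [S(1−0.163)/(4σ)]^(1/4) = 93.83 K.
After:  T₂ = [21.00·0.71/(4σ)]^(1/4) = 90.04 K.
ΔT = T₂ − T₁ = -3.782 K.

-3.78 kelvin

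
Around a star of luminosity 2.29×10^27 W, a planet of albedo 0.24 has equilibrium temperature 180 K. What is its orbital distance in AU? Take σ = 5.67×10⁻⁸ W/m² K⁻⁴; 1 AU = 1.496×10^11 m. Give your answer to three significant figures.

The flux needed for this T is 4σT⁴/(1−0.24) = 313.3 W/m².
From L = 4πd²S, d = √(2.29×10^27/(4π·313.3)) = 7.627×10^11 m = 5.098 AU.

5.10 AU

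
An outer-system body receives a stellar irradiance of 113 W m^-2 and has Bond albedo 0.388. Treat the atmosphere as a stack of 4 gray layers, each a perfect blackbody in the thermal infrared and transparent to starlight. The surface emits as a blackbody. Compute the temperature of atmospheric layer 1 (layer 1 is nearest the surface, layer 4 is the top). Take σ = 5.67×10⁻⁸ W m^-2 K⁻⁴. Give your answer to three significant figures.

187 kelvin

The effective emission temperature is T_e = [S(1−α)/(4σ)]^¼ = 132.1 K.
The net upward flux σT_e⁴ is constant between every pair of levels, so T_k⁴ = (N+1−k)T_e⁴.
With k = 1: T_1 = (4+1−1)^¼·132.1 K = 186.9 K.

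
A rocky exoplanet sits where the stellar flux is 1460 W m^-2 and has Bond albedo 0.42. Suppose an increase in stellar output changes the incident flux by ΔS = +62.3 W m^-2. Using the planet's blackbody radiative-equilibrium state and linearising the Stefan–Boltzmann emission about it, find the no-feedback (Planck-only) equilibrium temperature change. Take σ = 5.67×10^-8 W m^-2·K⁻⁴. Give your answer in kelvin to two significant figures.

2.6 kelvin

Reference equilibrium: T_e = [S(1−α)/(4σ)]^(1/4) = 247.2 K.
ΔF = Δ[S(1−α)]/4 = (1−0.42)·+62.3/4 = 9.034 W m^-2.
The Planck feedback parameter is 4σT_e³ = 3.426 W m^-2/K.
ΔT₀ = ΔF/λ_P = 9.034/3.426 = 2.64 K.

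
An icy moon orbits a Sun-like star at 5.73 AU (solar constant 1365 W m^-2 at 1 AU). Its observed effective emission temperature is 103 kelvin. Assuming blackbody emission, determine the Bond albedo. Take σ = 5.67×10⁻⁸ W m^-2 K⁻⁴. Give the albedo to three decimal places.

Flux at the orbit: S = 1365/(5.73)² = 41.57 W m^-2.
Rearranging the radiative balance, α = 1 − 4σT⁴/S.
4σT⁴ = 4·5.67×10⁻⁸·(103)⁴ = 25.53 W m^-2.
1−α = 25.53/41.57 = 0.6140, so α = 0.3860.

0.386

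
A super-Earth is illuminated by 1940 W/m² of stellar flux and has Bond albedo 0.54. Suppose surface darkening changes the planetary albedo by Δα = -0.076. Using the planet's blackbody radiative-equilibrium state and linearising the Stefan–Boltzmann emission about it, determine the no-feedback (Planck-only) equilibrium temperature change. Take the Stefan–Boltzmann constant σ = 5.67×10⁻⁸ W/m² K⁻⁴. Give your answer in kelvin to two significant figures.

10 K

Reference equilibrium: T_e = [S(1−α)/(4σ)]^(1/4) = 250.5 K.
ΔF = −(S/4)Δα = −(1940/4)×(-0.076) = 36.86 W/m².
The Planck feedback parameter is 4σT_e³ = 3.563 W/m²/K.
So ΔT₀ = 36.86/3.563 = 10.3 K.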